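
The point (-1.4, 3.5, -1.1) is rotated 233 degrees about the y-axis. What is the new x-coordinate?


Rotation about y-axis: x' = x*cos(theta) + z*sin(theta)
= -1.4 * -0.6018 + -1.1 * -0.7986
= 1.721


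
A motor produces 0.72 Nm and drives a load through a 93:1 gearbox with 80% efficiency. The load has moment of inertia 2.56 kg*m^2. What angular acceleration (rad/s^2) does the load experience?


tau_out = tau_motor * N * eta
= 0.72 * 93 * 0.8 = 53.568 Nm
alpha = tau_out / I = 53.568 / 2.56
= 20.925 rad/s^2


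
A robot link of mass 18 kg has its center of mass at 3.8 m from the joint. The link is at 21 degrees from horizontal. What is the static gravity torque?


tau = m*g*L*cos(angle)
= 18 * 9.81 * 3.8 * cos(21 deg)
= 18 * 9.81 * 3.8 * 0.9336
= 626.4362 Nm


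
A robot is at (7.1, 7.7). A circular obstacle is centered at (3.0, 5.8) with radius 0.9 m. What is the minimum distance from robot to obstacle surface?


center_dist = sqrt((7.1-3.0)^2 + (7.7-5.8)^2)
= sqrt(16.81 + 3.61)
= 4.5188
min_dist = center_dist - radius = 4.5188 - 0.9 = 3.6188 m


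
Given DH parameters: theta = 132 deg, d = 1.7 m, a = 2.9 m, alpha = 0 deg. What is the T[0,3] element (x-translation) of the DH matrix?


T[0,3] = a * cos(theta)
= 2.9 * cos(132 deg)
= 2.9 * -0.6691
= -1.9405


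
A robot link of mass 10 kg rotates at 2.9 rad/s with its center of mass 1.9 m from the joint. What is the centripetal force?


F = m * omega^2 * r
= 10 * 2.9^2 * 1.9
= 10 * 8.41 * 1.9
= 159.79 N


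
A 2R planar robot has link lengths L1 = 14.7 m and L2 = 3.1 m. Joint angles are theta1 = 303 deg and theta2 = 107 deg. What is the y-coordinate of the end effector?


Convert angles to radians: theta1 = 5.2883, theta2 = 1.8675
y = L1*sin(theta1) + L2*sin(theta1+theta2)
y = -12.3285 + 2.3747
y = -9.9537


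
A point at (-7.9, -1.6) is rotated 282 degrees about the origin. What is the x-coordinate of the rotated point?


x' = x*cos(theta) - y*sin(theta)
cos(282 deg) = 0.2079, sin(282 deg) = -0.9781
x' = -7.9 * 0.2079 - -1.6 * -0.9781
= -1.6425 - 1.565
= -3.2075


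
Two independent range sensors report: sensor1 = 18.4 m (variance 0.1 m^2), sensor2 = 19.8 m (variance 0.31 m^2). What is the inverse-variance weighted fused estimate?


w1 = (1/var1) / (1/var1 + 1/var2)
   = 10.0 / (10.0 + 3.2258) = 0.7561
w2 = 1 - w1 = 0.2439
fused = w1*s1 + w2*s2 = 13.9122 + 4.8293
= 18.7415 m


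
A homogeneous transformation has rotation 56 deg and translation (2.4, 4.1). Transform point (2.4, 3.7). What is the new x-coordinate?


x' = cos(theta)*px - sin(theta)*py + tx
= 0.5592*2.4 - 0.829*3.7 + 2.4
= 0.6746


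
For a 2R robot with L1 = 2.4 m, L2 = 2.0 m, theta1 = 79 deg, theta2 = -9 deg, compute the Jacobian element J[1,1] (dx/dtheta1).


J[1,1] = -L1*sin(t1) - L2*sin(t1+t2)
= -2.4*sin(79) - 2.0*sin(70)
= -4.2353


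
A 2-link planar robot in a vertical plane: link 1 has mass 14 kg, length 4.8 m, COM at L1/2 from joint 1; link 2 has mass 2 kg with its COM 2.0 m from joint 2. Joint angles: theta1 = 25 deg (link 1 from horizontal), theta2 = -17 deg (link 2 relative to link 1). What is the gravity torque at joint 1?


Horizontal distance from joint 1 to link-1 COM:
  x_c1 = (L1/2)*cos(t1) = 2.4 * 0.9063 = 2.1751 m
Horizontal distance from joint 1 to link-2 COM:
  x_c2 = L1*cos(t1) + Lc2*cos(t1+t2)
       = 4.8*0.9063 + 2.0*0.9903 = 6.3308 m
tau1 = m1*g*x_c1 + m2*g*x_c2
     = 14*9.81*2.1751 + 2*9.81*6.3308
     = 298.7335 + 124.2106
     = 422.9441 Nm


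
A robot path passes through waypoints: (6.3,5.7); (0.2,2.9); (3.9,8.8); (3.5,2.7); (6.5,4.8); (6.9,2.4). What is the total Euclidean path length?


Segment lengths:
  seg1 = sqrt((-6.1)^2 + (-2.8)^2) = 6.7119
  seg2 = sqrt((3.7)^2 + (5.9)^2) = 6.9642
  seg3 = sqrt((-0.4)^2 + (-6.1)^2) = 6.1131
  seg4 = sqrt((3.0)^2 + (2.1)^2) = 3.662
  seg5 = sqrt((0.4)^2 + (-2.4)^2) = 2.4331
Total = 25.8843


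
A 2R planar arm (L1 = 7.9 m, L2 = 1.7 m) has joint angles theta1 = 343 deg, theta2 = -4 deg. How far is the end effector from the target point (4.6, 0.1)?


End effector via forward kinematics:
x = L1*cos(t1) + L2*cos(t1+t2) = 9.1419
y = L1*sin(t1) + L2*sin(t1+t2) = -2.919
Distance to target:
d = sqrt((4.6 - 9.1419)^2 + (0.1 - -2.919)^2)
= sqrt(20.6288 + 9.1141)
= 5.4537 m


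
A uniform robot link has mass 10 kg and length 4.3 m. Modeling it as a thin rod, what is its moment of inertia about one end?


I = (1/3) * m * L^2
= (1/3) * 10 * 4.3^2
= 0.333333 * 10 * 18.49
= 61.6333 kg*m^2


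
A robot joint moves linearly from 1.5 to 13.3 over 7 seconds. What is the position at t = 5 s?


s = t/T = 5/7 = 0.7143
p(t) = p0 + (pf-p0)*s
= 1.5 + (13.3 - 1.5) * 0.7143
= 9.9286


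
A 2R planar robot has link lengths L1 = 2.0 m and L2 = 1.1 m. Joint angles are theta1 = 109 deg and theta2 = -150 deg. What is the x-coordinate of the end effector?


Convert angles to radians: theta1 = 1.9024, theta2 = -2.618
x = L1*cos(theta1) + L2*cos(theta1+theta2)
x = -0.6511 + 0.8302
x = 0.179


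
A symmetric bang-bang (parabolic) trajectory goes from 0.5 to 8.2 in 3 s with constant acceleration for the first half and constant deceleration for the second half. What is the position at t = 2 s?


Symmetric rest-to-rest: each phase covers (pf-p0)/2 in time T/2. 0.5*a*(T/2)^2 = (pf-p0)/2 => a = 4*(pf-p0)/T^2
a = 4*(8.2-0.5)/3^2 = 3.4222
t = 2 is in the deceleration phase (t > T/2).
p = pf - 0.5*a*(T-t)^2 = 8.2 - 0.5*3.4222*1^2
= 6.4889


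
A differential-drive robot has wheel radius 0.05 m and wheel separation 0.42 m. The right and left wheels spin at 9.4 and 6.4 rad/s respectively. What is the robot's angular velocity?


vR = r*wR = 0.05*9.4 = 0.47 m/s
vL = r*wL = 0.05*6.4 = 0.32 m/s
v = (vR+vL)/2 = 0.395 m/s
omega = (vR-vL)/L = 0.3571 rad/s
angular velocity = 0.3571 rad/s


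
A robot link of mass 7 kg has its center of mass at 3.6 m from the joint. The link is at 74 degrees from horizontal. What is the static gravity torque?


tau = m*g*L*cos(angle)
= 7 * 9.81 * 3.6 * cos(74 deg)
= 7 * 9.81 * 3.6 * 0.2756
= 68.1409 Nm


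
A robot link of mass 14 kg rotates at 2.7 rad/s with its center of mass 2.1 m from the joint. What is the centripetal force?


F = m * omega^2 * r
= 14 * 2.7^2 * 2.1
= 14 * 7.29 * 2.1
= 214.326 N


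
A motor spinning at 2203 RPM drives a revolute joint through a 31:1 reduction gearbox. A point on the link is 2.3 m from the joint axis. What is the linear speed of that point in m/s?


omega_motor = 2203 * 2*pi/60 = 230.6976 rad/s
omega_joint = omega_motor / 31 = 7.4419 rad/s
v = omega_joint * r = 7.4419 * 2.3
= 17.1163 m/s


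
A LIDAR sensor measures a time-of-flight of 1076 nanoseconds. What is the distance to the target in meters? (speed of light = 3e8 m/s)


tof = 1076 ns = 1.076e-06 s
dist = c * tof / 2
= 3e8 * 1.076e-06 / 2
= 161.4 m


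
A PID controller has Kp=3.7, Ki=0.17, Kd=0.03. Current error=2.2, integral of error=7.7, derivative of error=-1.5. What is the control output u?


u = Kp*e + Ki*int(e) + Kd*de/dt
= 3.7*2.2 + 0.17*7.7 + 0.03*(-1.5)
= 8.14 + 1.309 + -0.045
= 9.404


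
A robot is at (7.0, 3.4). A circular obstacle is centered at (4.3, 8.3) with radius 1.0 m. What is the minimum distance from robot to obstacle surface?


center_dist = sqrt((7.0-4.3)^2 + (3.4-8.3)^2)
= sqrt(7.29 + 24.01)
= 5.5946
min_dist = center_dist - radius = 5.5946 - 1.0 = 4.5946 m


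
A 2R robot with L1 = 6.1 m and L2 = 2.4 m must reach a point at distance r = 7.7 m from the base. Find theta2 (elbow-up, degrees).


cos(theta2) = (r^2 - L1^2 - L2^2) / (2*L1*L2)
cos(theta2) = (59.29 - 37.21 - 5.76) / 29.28
cos(theta2) = 0.557377
theta2 = 56.1254 degrees


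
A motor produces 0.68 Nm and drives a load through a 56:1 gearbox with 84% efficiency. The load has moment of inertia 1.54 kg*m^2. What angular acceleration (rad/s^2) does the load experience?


tau_out = tau_motor * N * eta
= 0.68 * 56 * 0.84 = 31.9872 Nm
alpha = tau_out / I = 31.9872 / 1.54
= 20.7709 rad/s^2


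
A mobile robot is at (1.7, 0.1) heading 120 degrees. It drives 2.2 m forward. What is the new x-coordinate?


x_new = x0 + d*cos(theta)
= 1.7 + 2.2*cos(120)
= 1.7 + -1.1
= 0.6


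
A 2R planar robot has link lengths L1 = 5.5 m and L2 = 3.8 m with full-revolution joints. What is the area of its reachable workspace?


r_max = L1 + L2 = 9.3 m
r_min = |L1 - L2| = 1.7 m
Area = pi*(r_max^2 - r_min^2)
= pi*(86.49 - 2.89)
= pi * 83.6
= 262.6371 m^2


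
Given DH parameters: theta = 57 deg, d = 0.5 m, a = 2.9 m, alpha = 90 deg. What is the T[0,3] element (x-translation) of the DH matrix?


T[0,3] = a * cos(theta)
= 2.9 * cos(57 deg)
= 2.9 * 0.5446
= 1.5795


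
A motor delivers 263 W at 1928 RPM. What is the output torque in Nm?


omega = 1928 * 2*pi/60 = 201.8997 rad/s
tau = P / omega = 263 / 201.8997
= 1.3026 Nm


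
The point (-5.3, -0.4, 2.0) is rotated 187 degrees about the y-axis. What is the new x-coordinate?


Rotation about y-axis: x' = x*cos(theta) + z*sin(theta)
= -5.3 * -0.9925 + 2.0 * -0.1219
= 5.0168


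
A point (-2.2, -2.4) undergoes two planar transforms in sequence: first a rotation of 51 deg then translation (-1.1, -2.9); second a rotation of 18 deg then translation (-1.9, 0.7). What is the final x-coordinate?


After transform 1:
x1 = cos(51)*-2.2 - sin(51)*-2.4 + -1.1 = -0.6194
y1 = sin(51)*-2.2 + cos(51)*-2.4 + -2.9 = -6.1201
After transform 2:
x2 = cos(18)*-0.6194 - sin(18)*-6.1201 + -1.9
= -0.5978


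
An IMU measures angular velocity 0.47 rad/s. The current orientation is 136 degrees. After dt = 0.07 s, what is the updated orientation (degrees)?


delta_theta = w * dt = 0.47 * 0.07 = 0.0329 rad
= 1.885 deg
theta_new = 136 + 1.885 = 137.885 deg


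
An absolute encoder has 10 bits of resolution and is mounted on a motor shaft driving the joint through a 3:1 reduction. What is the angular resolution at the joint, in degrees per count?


counts = 2^10 = 1024
effective counts at joint = 1024 * 3 = 3072
resolution = 360 / 3072
= 0.1172 deg/count


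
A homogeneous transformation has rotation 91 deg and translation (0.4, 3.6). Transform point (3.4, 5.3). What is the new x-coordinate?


x' = cos(theta)*px - sin(theta)*py + tx
= -0.0175*3.4 - 0.9998*5.3 + 0.4
= -4.9585


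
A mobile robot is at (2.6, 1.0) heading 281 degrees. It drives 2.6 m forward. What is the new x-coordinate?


x_new = x0 + d*cos(theta)
= 2.6 + 2.6*cos(281)
= 2.6 + 0.4961
= 3.0961


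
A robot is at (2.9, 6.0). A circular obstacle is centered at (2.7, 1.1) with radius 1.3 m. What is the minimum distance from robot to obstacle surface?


center_dist = sqrt((2.9-2.7)^2 + (6.0-1.1)^2)
= sqrt(0.04 + 24.01)
= 4.9041
min_dist = center_dist - radius = 4.9041 - 1.3 = 3.6041 m


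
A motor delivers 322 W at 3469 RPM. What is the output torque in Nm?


omega = 3469 * 2*pi/60 = 363.2728 rad/s
tau = P / omega = 322 / 363.2728
= 0.8864 Nm


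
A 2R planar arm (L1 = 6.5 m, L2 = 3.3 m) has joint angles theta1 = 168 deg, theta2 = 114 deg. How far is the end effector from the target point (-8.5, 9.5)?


End effector via forward kinematics:
x = L1*cos(t1) + L2*cos(t1+t2) = -5.6719
y = L1*sin(t1) + L2*sin(t1+t2) = -1.8765
Distance to target:
d = sqrt((-8.5 - -5.6719)^2 + (9.5 - -1.8765)^2)
= sqrt(7.9984 + 129.4239)
= 11.7227 m


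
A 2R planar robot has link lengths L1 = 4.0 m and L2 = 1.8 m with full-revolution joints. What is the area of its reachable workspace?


r_max = L1 + L2 = 5.8 m
r_min = |L1 - L2| = 2.2 m
Area = pi*(r_max^2 - r_min^2)
= pi*(33.64 - 4.84)
= pi * 28.8
= 90.4779 m^2


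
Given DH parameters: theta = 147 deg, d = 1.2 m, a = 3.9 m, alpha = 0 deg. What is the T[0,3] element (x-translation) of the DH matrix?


T[0,3] = a * cos(theta)
= 3.9 * cos(147 deg)
= 3.9 * -0.8387
= -3.2708


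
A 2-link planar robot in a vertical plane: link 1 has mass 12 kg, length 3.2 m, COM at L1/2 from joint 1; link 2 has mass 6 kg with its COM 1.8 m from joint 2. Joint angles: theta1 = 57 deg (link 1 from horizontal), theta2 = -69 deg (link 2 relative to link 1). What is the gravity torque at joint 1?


Horizontal distance from joint 1 to link-1 COM:
  x_c1 = (L1/2)*cos(t1) = 1.6 * 0.5446 = 0.8714 m
Horizontal distance from joint 1 to link-2 COM:
  x_c2 = L1*cos(t1) + Lc2*cos(t1+t2)
       = 3.2*0.5446 + 1.8*0.9781 = 3.5035 m
tau1 = m1*g*x_c1 + m2*g*x_c2
     = 12*9.81*0.8714 + 6*9.81*3.5035
     = 102.5839 + 206.2166
     = 308.8005 Nm


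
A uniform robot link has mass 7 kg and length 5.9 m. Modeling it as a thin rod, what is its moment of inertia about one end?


I = (1/3) * m * L^2
= (1/3) * 7 * 5.9^2
= 0.333333 * 7 * 34.81
= 81.2233 kg*m^2


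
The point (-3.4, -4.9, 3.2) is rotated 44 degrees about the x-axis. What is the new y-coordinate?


Rotation about x-axis: y' = y*cos(theta) - z*sin(theta)
= -4.9 * 0.7193 - 3.2 * 0.6947
= -5.7477


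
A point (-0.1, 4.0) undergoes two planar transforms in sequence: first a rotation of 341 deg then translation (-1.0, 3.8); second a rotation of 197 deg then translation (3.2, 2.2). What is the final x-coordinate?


After transform 1:
x1 = cos(341)*-0.1 - sin(341)*4.0 + -1.0 = 0.2077
y1 = sin(341)*-0.1 + cos(341)*4.0 + 3.8 = 7.6146
After transform 2:
x2 = cos(197)*0.2077 - sin(197)*7.6146 + 3.2
= 5.2277


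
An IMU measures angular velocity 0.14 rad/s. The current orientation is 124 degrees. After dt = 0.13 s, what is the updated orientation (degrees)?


delta_theta = w * dt = 0.14 * 0.13 = 0.0182 rad
= 1.0428 deg
theta_new = 124 + 1.0428 = 125.0428 deg


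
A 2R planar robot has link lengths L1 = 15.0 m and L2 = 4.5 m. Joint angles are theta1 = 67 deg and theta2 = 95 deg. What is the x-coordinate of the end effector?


Convert angles to radians: theta1 = 1.1694, theta2 = 1.6581
x = L1*cos(theta1) + L2*cos(theta1+theta2)
x = 5.861 + -4.2798
x = 1.5812


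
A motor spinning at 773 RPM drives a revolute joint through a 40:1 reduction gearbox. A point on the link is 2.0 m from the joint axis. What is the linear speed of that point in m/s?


omega_motor = 773 * 2*pi/60 = 80.9484 rad/s
omega_joint = omega_motor / 40 = 2.0237 rad/s
v = omega_joint * r = 2.0237 * 2.0
= 4.0474 m/s


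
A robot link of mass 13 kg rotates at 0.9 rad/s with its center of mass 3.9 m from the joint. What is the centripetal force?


F = m * omega^2 * r
= 13 * 0.9^2 * 3.9
= 13 * 0.81 * 3.9
= 41.067 N


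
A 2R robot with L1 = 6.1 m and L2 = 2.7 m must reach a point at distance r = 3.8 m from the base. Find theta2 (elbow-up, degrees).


cos(theta2) = (r^2 - L1^2 - L2^2) / (2*L1*L2)
cos(theta2) = (14.44 - 37.21 - 7.29) / 32.94
cos(theta2) = -0.912568
theta2 = 155.8627 degrees


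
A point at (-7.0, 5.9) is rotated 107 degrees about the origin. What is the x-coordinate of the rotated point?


x' = x*cos(theta) - y*sin(theta)
cos(107 deg) = -0.2924, sin(107 deg) = 0.9563
x' = -7.0 * -0.2924 - 5.9 * 0.9563
= 2.0466 - 5.6422
= -3.5956


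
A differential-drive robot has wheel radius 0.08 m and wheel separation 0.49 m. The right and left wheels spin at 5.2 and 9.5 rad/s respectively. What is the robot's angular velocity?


vR = r*wR = 0.08*5.2 = 0.416 m/s
vL = r*wL = 0.08*9.5 = 0.76 m/s
v = (vR+vL)/2 = 0.588 m/s
omega = (vR-vL)/L = -0.702 rad/s
angular velocity = -0.702 rad/s


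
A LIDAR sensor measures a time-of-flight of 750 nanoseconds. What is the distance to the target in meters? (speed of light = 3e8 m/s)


tof = 750 ns = 7.5e-07 s
dist = c * tof / 2
= 3e8 * 7.5e-07 / 2
= 112.5 m


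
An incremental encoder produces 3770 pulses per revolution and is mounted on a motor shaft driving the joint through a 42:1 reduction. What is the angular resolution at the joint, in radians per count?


counts per rev = 3770
effective counts at joint = 3770 * 42 = 158340
resolution = 2*pi / 158340
= 3.9682e-05 rad/count


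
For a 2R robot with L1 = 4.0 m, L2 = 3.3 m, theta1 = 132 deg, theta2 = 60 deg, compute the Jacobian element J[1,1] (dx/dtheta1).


J[1,1] = -L1*sin(t1) - L2*sin(t1+t2)
= -4.0*sin(132) - 3.3*sin(192)
= -2.2865


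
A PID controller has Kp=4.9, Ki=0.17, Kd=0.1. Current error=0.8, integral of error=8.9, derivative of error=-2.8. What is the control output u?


u = Kp*e + Ki*int(e) + Kd*de/dt
= 4.9*0.8 + 0.17*8.9 + 0.1*(-2.8)
= 3.92 + 1.513 + -0.28
= 5.153


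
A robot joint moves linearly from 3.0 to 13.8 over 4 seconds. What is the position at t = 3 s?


s = t/T = 3/4 = 0.75
p(t) = p0 + (pf-p0)*s
= 3.0 + (13.8 - 3.0) * 0.75
= 11.1


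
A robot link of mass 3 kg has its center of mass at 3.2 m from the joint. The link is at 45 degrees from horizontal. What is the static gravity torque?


tau = m*g*L*cos(angle)
= 3 * 9.81 * 3.2 * cos(45 deg)
= 3 * 9.81 * 3.2 * 0.7071
= 66.5925 Nm


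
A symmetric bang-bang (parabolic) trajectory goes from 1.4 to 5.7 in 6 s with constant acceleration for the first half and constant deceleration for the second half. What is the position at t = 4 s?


Symmetric rest-to-rest: each phase covers (pf-p0)/2 in time T/2. 0.5*a*(T/2)^2 = (pf-p0)/2 => a = 4*(pf-p0)/T^2
a = 4*(5.7-1.4)/6^2 = 0.4778
t = 4 is in the deceleration phase (t > T/2).
p = pf - 0.5*a*(T-t)^2 = 5.7 - 0.5*0.4778*2^2
= 4.7444


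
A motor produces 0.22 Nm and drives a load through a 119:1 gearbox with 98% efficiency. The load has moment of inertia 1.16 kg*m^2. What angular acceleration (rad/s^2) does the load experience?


tau_out = tau_motor * N * eta
= 0.22 * 119 * 0.98 = 25.6564 Nm
alpha = tau_out / I = 25.6564 / 1.16
= 22.1176 rad/s^2


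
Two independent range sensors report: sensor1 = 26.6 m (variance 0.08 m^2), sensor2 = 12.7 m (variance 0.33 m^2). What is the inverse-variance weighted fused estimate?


w1 = (1/var1) / (1/var1 + 1/var2)
   = 12.5 / (12.5 + 3.0303) = 0.8049
w2 = 1 - w1 = 0.1951
fused = w1*s1 + w2*s2 = 21.4098 + 2.478
= 23.8878 m


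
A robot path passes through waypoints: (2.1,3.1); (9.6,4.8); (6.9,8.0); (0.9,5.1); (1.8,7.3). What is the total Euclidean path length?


Segment lengths:
  seg1 = sqrt((7.5)^2 + (1.7)^2) = 7.6903
  seg2 = sqrt((-2.7)^2 + (3.2)^2) = 4.1869
  seg3 = sqrt((-6.0)^2 + (-2.9)^2) = 6.6641
  seg4 = sqrt((0.9)^2 + (2.2)^2) = 2.377
Total = 20.9182


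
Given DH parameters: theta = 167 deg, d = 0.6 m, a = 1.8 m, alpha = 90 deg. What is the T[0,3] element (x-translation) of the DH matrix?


T[0,3] = a * cos(theta)
= 1.8 * cos(167 deg)
= 1.8 * -0.9744
= -1.7539


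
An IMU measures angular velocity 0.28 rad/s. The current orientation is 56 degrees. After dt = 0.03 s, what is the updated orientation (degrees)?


delta_theta = w * dt = 0.28 * 0.03 = 0.0084 rad
= 0.4813 deg
theta_new = 56 + 0.4813 = 56.4813 deg


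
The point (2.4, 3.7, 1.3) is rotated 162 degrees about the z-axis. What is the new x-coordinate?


Rotation about z-axis: x' = x*cos(theta) - y*sin(theta)
= 2.4 * -0.9511 - 3.7 * 0.309
= -3.4259


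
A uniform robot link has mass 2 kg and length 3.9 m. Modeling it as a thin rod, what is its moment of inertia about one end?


I = (1/3) * m * L^2
= (1/3) * 2 * 3.9^2
= 0.333333 * 2 * 15.21
= 10.14 kg*m^2


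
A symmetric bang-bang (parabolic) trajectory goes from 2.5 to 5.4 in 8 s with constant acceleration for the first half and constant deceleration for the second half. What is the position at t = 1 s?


Symmetric rest-to-rest: each phase covers (pf-p0)/2 in time T/2. 0.5*a*(T/2)^2 = (pf-p0)/2 => a = 4*(pf-p0)/T^2
a = 4*(5.4-2.5)/8^2 = 0.1813
t = 1 is in the acceleration phase (t <= T/2).
p = p0 + 0.5*a*t^2 = 2.5 + 0.5*0.1813*1^2
= 2.5906


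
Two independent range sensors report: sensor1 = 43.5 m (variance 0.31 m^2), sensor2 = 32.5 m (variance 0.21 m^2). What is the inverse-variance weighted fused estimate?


w1 = (1/var1) / (1/var1 + 1/var2)
   = 3.2258 / (3.2258 + 4.7619) = 0.4038
w2 = 1 - w1 = 0.5962
fused = w1*s1 + w2*s2 = 17.5673 + 19.375
= 36.9423 m


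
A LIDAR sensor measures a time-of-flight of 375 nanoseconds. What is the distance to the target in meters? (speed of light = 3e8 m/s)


tof = 375 ns = 3.75e-07 s
dist = c * tof / 2
= 3e8 * 3.75e-07 / 2
= 56.25 m


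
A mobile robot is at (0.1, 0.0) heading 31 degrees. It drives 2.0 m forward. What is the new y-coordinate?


y_new = y0 + d*sin(theta)
= 0.0 + 2.0*sin(31)
= 0.0 + 1.0301
= 1.0301


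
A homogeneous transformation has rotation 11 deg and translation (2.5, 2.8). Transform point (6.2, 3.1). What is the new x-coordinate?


x' = cos(theta)*px - sin(theta)*py + tx
= 0.9816*6.2 - 0.1908*3.1 + 2.5
= 7.9946


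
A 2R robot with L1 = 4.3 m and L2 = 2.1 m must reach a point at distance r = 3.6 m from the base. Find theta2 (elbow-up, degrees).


cos(theta2) = (r^2 - L1^2 - L2^2) / (2*L1*L2)
cos(theta2) = (12.96 - 18.49 - 4.41) / 18.06
cos(theta2) = -0.550388
theta2 = 123.3936 degrees


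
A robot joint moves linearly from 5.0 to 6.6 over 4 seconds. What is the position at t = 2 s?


s = t/T = 2/4 = 0.5
p(t) = p0 + (pf-p0)*s
= 5.0 + (6.6 - 5.0) * 0.5
= 5.8


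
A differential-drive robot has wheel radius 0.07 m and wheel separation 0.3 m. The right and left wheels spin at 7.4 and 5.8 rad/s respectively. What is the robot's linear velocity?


vR = r*wR = 0.07*7.4 = 0.518 m/s
vL = r*wL = 0.07*5.8 = 0.406 m/s
v = (vR+vL)/2 = 0.462 m/s
omega = (vR-vL)/L = 0.3733 rad/s
linear velocity = 0.462 m/s


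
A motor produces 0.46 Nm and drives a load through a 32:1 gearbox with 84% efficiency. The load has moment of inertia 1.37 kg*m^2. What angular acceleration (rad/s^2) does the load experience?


tau_out = tau_motor * N * eta
= 0.46 * 32 * 0.84 = 12.3648 Nm
alpha = tau_out / I = 12.3648 / 1.37
= 9.0254 rad/s^2


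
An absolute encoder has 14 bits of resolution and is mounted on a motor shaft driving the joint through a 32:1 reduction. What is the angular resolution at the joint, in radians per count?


counts = 2^14 = 16384
effective counts at joint = 16384 * 32 = 524288
resolution = 2*pi / 524288
= 1.1984e-05 rad/count


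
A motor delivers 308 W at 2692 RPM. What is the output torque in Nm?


omega = 2692 * 2*pi/60 = 281.9056 rad/s
tau = P / omega = 308 / 281.9056
= 1.0926 Nm


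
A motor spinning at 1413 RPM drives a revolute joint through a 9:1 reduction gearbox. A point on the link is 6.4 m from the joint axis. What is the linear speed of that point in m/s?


omega_motor = 1413 * 2*pi/60 = 147.969 rad/s
omega_joint = omega_motor / 9 = 16.441 rad/s
v = omega_joint * r = 16.441 * 6.4
= 105.2224 m/s


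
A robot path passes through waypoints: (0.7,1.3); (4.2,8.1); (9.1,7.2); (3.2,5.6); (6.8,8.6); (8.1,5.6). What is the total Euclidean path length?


Segment lengths:
  seg1 = sqrt((3.5)^2 + (6.8)^2) = 7.6479
  seg2 = sqrt((4.9)^2 + (-0.9)^2) = 4.982
  seg3 = sqrt((-5.9)^2 + (-1.6)^2) = 6.1131
  seg4 = sqrt((3.6)^2 + (3.0)^2) = 4.6861
  seg5 = sqrt((1.3)^2 + (-3.0)^2) = 3.2696
Total = 26.6987


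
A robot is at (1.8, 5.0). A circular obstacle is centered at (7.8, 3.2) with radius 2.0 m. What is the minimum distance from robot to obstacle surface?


center_dist = sqrt((1.8-7.8)^2 + (5.0-3.2)^2)
= sqrt(36.0 + 3.24)
= 6.2642
min_dist = center_dist - radius = 6.2642 - 2.0 = 4.2642 m


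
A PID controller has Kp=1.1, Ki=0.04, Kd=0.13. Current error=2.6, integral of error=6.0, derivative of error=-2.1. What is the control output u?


u = Kp*e + Ki*int(e) + Kd*de/dt
= 1.1*2.6 + 0.04*6.0 + 0.13*(-2.1)
= 2.86 + 0.24 + -0.273
= 2.827


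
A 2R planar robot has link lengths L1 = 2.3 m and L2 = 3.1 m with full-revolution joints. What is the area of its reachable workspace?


r_max = L1 + L2 = 5.4 m
r_min = |L1 - L2| = 0.8 m
Area = pi*(r_max^2 - r_min^2)
= pi*(29.16 - 0.64)
= pi * 28.52
= 89.5982 m^2


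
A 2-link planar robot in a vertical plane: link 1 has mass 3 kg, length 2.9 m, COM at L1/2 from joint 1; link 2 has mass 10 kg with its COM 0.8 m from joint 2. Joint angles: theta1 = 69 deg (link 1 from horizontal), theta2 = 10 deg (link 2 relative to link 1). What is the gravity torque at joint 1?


Horizontal distance from joint 1 to link-1 COM:
  x_c1 = (L1/2)*cos(t1) = 1.45 * 0.3584 = 0.5196 m
Horizontal distance from joint 1 to link-2 COM:
  x_c2 = L1*cos(t1) + Lc2*cos(t1+t2)
       = 2.9*0.3584 + 0.8*0.1908 = 1.1919 m
tau1 = m1*g*x_c1 + m2*g*x_c2
     = 3*9.81*0.5196 + 10*9.81*1.1919
     = 15.2928 + 116.9268
     = 132.2196 Nm


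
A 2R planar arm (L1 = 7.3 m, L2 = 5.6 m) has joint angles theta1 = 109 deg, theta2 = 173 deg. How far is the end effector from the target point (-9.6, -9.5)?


End effector via forward kinematics:
x = L1*cos(t1) + L2*cos(t1+t2) = -1.2123
y = L1*sin(t1) + L2*sin(t1+t2) = 1.4247
Distance to target:
d = sqrt((-9.6 - -1.2123)^2 + (-9.5 - 1.4247)^2)
= sqrt(70.3528 + 119.3482)
= 13.7732 m


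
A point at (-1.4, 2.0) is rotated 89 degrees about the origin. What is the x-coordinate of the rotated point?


x' = x*cos(theta) - y*sin(theta)
cos(89 deg) = 0.0175, sin(89 deg) = 0.9998
x' = -1.4 * 0.0175 - 2.0 * 0.9998
= -0.0244 - 1.9997
= -2.0241


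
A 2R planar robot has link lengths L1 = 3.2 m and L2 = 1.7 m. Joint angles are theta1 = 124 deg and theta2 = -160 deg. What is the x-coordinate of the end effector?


Convert angles to radians: theta1 = 2.1642, theta2 = -2.7925
x = L1*cos(theta1) + L2*cos(theta1+theta2)
x = -1.7894 + 1.3753
x = -0.4141


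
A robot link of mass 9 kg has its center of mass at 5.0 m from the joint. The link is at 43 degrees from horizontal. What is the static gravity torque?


tau = m*g*L*cos(angle)
= 9 * 9.81 * 5.0 * cos(43 deg)
= 9 * 9.81 * 5.0 * 0.7314
= 322.8561 Nm


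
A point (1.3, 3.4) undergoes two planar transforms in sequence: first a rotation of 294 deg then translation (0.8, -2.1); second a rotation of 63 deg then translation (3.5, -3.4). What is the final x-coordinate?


After transform 1:
x1 = cos(294)*1.3 - sin(294)*3.4 + 0.8 = 4.4348
y1 = sin(294)*1.3 + cos(294)*3.4 + -2.1 = -1.9047
After transform 2:
x2 = cos(63)*4.4348 - sin(63)*-1.9047 + 3.5
= 7.2105


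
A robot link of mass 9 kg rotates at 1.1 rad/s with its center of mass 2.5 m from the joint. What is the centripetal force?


F = m * omega^2 * r
= 9 * 1.1^2 * 2.5
= 9 * 1.21 * 2.5
= 27.225 N


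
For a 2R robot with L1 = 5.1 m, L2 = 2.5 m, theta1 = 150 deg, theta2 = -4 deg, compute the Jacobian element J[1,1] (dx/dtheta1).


J[1,1] = -L1*sin(t1) - L2*sin(t1+t2)
= -5.1*sin(150) - 2.5*sin(146)
= -3.948


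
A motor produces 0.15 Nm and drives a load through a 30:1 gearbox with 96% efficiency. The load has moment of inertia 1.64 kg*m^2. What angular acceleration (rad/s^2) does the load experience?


tau_out = tau_motor * N * eta
= 0.15 * 30 * 0.96 = 4.32 Nm
alpha = tau_out / I = 4.32 / 1.64
= 2.6341 rad/s^2


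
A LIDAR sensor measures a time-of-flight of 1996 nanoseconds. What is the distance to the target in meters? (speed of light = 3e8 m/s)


tof = 1996 ns = 1.996e-06 s
dist = c * tof / 2
= 3e8 * 1.996e-06 / 2
= 299.4 m


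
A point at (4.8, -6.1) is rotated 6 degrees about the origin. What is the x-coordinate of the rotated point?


x' = x*cos(theta) - y*sin(theta)
cos(6 deg) = 0.9945, sin(6 deg) = 0.1045
x' = 4.8 * 0.9945 - -6.1 * 0.1045
= 4.7737 - -0.6376
= 5.4113


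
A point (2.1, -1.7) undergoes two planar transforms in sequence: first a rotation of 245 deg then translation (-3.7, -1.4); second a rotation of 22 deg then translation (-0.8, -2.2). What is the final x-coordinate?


After transform 1:
x1 = cos(245)*2.1 - sin(245)*-1.7 + -3.7 = -6.1282
y1 = sin(245)*2.1 + cos(245)*-1.7 + -1.4 = -2.5848
After transform 2:
x2 = cos(22)*-6.1282 - sin(22)*-2.5848 + -0.8
= -5.5137


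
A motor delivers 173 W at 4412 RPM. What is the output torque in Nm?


omega = 4412 * 2*pi/60 = 462.0236 rad/s
tau = P / omega = 173 / 462.0236
= 0.3744 Nm


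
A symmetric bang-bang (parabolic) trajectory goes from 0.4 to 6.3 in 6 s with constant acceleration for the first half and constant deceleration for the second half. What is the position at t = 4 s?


Symmetric rest-to-rest: each phase covers (pf-p0)/2 in time T/2. 0.5*a*(T/2)^2 = (pf-p0)/2 => a = 4*(pf-p0)/T^2
a = 4*(6.3-0.4)/6^2 = 0.6556
t = 4 is in the deceleration phase (t > T/2).
p = pf - 0.5*a*(T-t)^2 = 6.3 - 0.5*0.6556*2^2
= 4.9889


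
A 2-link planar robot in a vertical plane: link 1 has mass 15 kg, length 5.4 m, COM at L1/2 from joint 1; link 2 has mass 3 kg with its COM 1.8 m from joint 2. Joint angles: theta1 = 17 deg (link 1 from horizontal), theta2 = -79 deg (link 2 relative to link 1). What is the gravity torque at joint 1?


Horizontal distance from joint 1 to link-1 COM:
  x_c1 = (L1/2)*cos(t1) = 2.7 * 0.9563 = 2.582 m
Horizontal distance from joint 1 to link-2 COM:
  x_c2 = L1*cos(t1) + Lc2*cos(t1+t2)
       = 5.4*0.9563 + 1.8*0.4695 = 6.0091 m
tau1 = m1*g*x_c1 + m2*g*x_c2
     = 15*9.81*2.582 + 3*9.81*6.0091
     = 379.9447 + 176.8477
     = 556.7923 Nm


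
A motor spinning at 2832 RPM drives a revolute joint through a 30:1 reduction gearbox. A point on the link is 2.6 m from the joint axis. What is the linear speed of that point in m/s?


omega_motor = 2832 * 2*pi/60 = 296.5663 rad/s
omega_joint = omega_motor / 30 = 9.8855 rad/s
v = omega_joint * r = 9.8855 * 2.6
= 25.7024 m/s


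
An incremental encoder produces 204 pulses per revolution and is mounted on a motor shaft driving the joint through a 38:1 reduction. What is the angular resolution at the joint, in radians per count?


counts per rev = 204
effective counts at joint = 204 * 38 = 7752
resolution = 2*pi / 7752
= 8.1052e-04 rad/count


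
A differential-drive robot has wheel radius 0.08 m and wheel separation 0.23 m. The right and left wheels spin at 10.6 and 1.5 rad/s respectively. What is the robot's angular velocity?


vR = r*wR = 0.08*10.6 = 0.848 m/s
vL = r*wL = 0.08*1.5 = 0.12 m/s
v = (vR+vL)/2 = 0.484 m/s
omega = (vR-vL)/L = 3.1652 rad/s
angular velocity = 3.1652 rad/s


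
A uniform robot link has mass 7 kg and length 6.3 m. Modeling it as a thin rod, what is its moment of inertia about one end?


I = (1/3) * m * L^2
= (1/3) * 7 * 6.3^2
= 0.333333 * 7 * 39.69
= 92.61 kg*m^2


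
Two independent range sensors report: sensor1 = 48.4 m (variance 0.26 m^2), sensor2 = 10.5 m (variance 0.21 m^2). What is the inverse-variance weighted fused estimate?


w1 = (1/var1) / (1/var1 + 1/var2)
   = 3.8462 / (3.8462 + 4.7619) = 0.4468
w2 = 1 - w1 = 0.5532
fused = w1*s1 + w2*s2 = 21.6255 + 5.8085
= 27.434 m


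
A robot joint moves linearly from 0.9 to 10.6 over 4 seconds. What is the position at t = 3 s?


s = t/T = 3/4 = 0.75
p(t) = p0 + (pf-p0)*s
= 0.9 + (10.6 - 0.9) * 0.75
= 8.175


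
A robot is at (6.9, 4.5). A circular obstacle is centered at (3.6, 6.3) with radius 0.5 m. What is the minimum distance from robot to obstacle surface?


center_dist = sqrt((6.9-3.6)^2 + (4.5-6.3)^2)
= sqrt(10.89 + 3.24)
= 3.759
min_dist = center_dist - radius = 3.759 - 0.5 = 3.259 m


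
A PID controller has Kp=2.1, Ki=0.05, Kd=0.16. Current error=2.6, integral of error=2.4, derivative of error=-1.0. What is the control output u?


u = Kp*e + Ki*int(e) + Kd*de/dt
= 2.1*2.6 + 0.05*2.4 + 0.16*(-1.0)
= 5.46 + 0.12 + -0.16
= 5.42


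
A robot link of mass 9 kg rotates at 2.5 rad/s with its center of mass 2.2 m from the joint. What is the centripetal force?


F = m * omega^2 * r
= 9 * 2.5^2 * 2.2
= 9 * 6.25 * 2.2
= 123.75 N


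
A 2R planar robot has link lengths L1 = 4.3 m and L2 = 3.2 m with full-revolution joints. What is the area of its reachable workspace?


r_max = L1 + L2 = 7.5 m
r_min = |L1 - L2| = 1.1 m
Area = pi*(r_max^2 - r_min^2)
= pi*(56.25 - 1.21)
= pi * 55.04
= 172.9133 m^2


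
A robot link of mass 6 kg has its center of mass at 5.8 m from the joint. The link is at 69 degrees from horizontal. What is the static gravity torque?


tau = m*g*L*cos(angle)
= 6 * 9.81 * 5.8 * cos(69 deg)
= 6 * 9.81 * 5.8 * 0.3584
= 122.3425 Nm


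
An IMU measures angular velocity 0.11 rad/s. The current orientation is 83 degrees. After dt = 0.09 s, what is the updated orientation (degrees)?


delta_theta = w * dt = 0.11 * 0.09 = 0.0099 rad
= 0.5672 deg
theta_new = 83 + 0.5672 = 83.5672 deg


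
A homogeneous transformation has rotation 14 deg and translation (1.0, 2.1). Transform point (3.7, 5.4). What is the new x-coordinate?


x' = cos(theta)*px - sin(theta)*py + tx
= 0.9703*3.7 - 0.2419*5.4 + 1.0
= 3.2837


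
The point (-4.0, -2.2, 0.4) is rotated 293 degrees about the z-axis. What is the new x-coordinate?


Rotation about z-axis: x' = x*cos(theta) - y*sin(theta)
= -4.0 * 0.3907 - -2.2 * -0.9205
= -3.588


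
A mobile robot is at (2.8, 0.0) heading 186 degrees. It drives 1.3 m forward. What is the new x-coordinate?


x_new = x0 + d*cos(theta)
= 2.8 + 1.3*cos(186)
= 2.8 + -1.2929
= 1.5071


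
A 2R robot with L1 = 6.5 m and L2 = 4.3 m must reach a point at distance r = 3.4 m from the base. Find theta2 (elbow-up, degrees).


cos(theta2) = (r^2 - L1^2 - L2^2) / (2*L1*L2)
cos(theta2) = (11.56 - 42.25 - 18.49) / 55.9
cos(theta2) = -0.879785
theta2 = 151.6165 degrees


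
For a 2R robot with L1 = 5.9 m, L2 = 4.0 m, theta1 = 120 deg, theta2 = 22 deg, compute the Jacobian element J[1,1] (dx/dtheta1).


J[1,1] = -L1*sin(t1) - L2*sin(t1+t2)
= -5.9*sin(120) - 4.0*sin(142)
= -7.5722


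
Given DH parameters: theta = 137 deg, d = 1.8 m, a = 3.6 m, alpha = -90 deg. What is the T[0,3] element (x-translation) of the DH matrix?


T[0,3] = a * cos(theta)
= 3.6 * cos(137 deg)
= 3.6 * -0.7314
= -2.6329


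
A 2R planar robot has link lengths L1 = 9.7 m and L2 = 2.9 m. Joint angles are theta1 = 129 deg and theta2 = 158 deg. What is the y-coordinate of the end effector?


Convert angles to radians: theta1 = 2.2515, theta2 = 2.7576
y = L1*sin(theta1) + L2*sin(theta1+theta2)
y = 7.5383 + -2.7733
y = 4.765


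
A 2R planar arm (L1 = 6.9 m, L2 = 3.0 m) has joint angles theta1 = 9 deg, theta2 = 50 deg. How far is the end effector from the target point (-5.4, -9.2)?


End effector via forward kinematics:
x = L1*cos(t1) + L2*cos(t1+t2) = 8.3602
y = L1*sin(t1) + L2*sin(t1+t2) = 3.6509
Distance to target:
d = sqrt((-5.4 - 8.3602)^2 + (-9.2 - 3.6509)^2)
= sqrt(189.3421 + 165.1456)
= 18.8278 m


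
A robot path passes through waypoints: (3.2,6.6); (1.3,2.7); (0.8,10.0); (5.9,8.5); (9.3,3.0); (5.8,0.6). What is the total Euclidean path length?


Segment lengths:
  seg1 = sqrt((-1.9)^2 + (-3.9)^2) = 4.3382
  seg2 = sqrt((-0.5)^2 + (7.3)^2) = 7.3171
  seg3 = sqrt((5.1)^2 + (-1.5)^2) = 5.316
  seg4 = sqrt((3.4)^2 + (-5.5)^2) = 6.4661
  seg5 = sqrt((-3.5)^2 + (-2.4)^2) = 4.2438
Total = 27.6812


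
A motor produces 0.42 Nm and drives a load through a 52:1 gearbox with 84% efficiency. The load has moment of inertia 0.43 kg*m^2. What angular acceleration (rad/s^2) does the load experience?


tau_out = tau_motor * N * eta
= 0.42 * 52 * 0.84 = 18.3456 Nm
alpha = tau_out / I = 18.3456 / 0.43
= 42.6642 rad/s^2


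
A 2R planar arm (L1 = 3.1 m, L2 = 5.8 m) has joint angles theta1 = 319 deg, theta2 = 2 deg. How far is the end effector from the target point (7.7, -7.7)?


End effector via forward kinematics:
x = L1*cos(t1) + L2*cos(t1+t2) = 6.847
y = L1*sin(t1) + L2*sin(t1+t2) = -5.6838
Distance to target:
d = sqrt((7.7 - 6.847)^2 + (-7.7 - -5.6838)^2)
= sqrt(0.7275 + 4.0649)
= 2.1892 m


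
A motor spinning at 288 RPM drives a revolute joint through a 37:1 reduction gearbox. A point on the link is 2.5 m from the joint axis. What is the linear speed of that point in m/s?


omega_motor = 288 * 2*pi/60 = 30.1593 rad/s
omega_joint = omega_motor / 37 = 0.8151 rad/s
v = omega_joint * r = 0.8151 * 2.5
= 2.0378 m/s


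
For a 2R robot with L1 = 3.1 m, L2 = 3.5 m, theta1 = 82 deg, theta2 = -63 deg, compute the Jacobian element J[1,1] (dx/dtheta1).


J[1,1] = -L1*sin(t1) - L2*sin(t1+t2)
= -3.1*sin(82) - 3.5*sin(19)
= -4.2093


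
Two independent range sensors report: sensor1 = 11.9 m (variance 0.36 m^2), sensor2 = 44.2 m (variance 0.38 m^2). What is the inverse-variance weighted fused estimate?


w1 = (1/var1) / (1/var1 + 1/var2)
   = 2.7778 / (2.7778 + 2.6316) = 0.5135
w2 = 1 - w1 = 0.4865
fused = w1*s1 + w2*s2 = 6.1108 + 21.5027
= 27.6135 m


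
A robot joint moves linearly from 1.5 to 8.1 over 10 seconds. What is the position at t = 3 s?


s = t/T = 3/10 = 0.3
p(t) = p0 + (pf-p0)*s
= 1.5 + (8.1 - 1.5) * 0.3
= 3.48


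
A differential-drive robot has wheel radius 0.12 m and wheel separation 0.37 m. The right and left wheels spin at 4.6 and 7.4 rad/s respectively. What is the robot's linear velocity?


vR = r*wR = 0.12*4.6 = 0.552 m/s
vL = r*wL = 0.12*7.4 = 0.888 m/s
v = (vR+vL)/2 = 0.72 m/s
omega = (vR-vL)/L = -0.9081 rad/s
linear velocity = 0.72 m/s


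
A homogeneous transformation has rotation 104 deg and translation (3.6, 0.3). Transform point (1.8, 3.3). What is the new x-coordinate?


x' = cos(theta)*px - sin(theta)*py + tx
= -0.2419*1.8 - 0.9703*3.3 + 3.6
= -0.0374


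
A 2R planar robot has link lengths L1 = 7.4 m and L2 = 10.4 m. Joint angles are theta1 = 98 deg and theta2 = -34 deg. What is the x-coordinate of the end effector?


Convert angles to radians: theta1 = 1.7104, theta2 = -0.5934
x = L1*cos(theta1) + L2*cos(theta1+theta2)
x = -1.0299 + 4.5591
x = 3.5292


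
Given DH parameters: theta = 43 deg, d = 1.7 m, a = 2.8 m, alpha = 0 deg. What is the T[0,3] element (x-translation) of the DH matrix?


T[0,3] = a * cos(theta)
= 2.8 * cos(43 deg)
= 2.8 * 0.7314
= 2.0478


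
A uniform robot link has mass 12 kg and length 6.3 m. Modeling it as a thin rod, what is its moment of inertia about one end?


I = (1/3) * m * L^2
= (1/3) * 12 * 6.3^2
= 0.333333 * 12 * 39.69
= 158.76 kg*m^2


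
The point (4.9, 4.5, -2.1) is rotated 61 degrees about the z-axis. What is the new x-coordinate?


Rotation about z-axis: x' = x*cos(theta) - y*sin(theta)
= 4.9 * 0.4848 - 4.5 * 0.8746
= -1.5602


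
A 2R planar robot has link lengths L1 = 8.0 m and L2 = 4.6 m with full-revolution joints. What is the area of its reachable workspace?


r_max = L1 + L2 = 12.6 m
r_min = |L1 - L2| = 3.4 m
Area = pi*(r_max^2 - r_min^2)
= pi*(158.76 - 11.56)
= pi * 147.2
= 462.4424 m^2


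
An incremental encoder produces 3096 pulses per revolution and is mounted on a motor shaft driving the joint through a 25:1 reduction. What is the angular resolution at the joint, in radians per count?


counts per rev = 3096
effective counts at joint = 3096 * 25 = 77400
resolution = 2*pi / 77400
= 8.1178e-05 rad/count


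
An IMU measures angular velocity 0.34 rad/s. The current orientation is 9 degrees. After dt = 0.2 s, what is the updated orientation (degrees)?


delta_theta = w * dt = 0.34 * 0.2 = 0.068 rad
= 3.8961 deg
theta_new = 9 + 3.8961 = 12.8961 deg


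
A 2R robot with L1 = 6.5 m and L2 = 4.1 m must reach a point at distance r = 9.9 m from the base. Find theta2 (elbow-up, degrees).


cos(theta2) = (r^2 - L1^2 - L2^2) / (2*L1*L2)
cos(theta2) = (98.01 - 42.25 - 16.81) / 53.3
cos(theta2) = 0.730769
theta2 = 43.0491 degrees


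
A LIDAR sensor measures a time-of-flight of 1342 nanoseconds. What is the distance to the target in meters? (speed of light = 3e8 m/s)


tof = 1342 ns = 1.342e-06 s
dist = c * tof / 2
= 3e8 * 1.342e-06 / 2
= 201.3 m


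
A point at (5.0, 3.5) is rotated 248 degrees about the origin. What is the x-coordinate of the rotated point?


x' = x*cos(theta) - y*sin(theta)
cos(248 deg) = -0.3746, sin(248 deg) = -0.9272
x' = 5.0 * -0.3746 - 3.5 * -0.9272
= -1.873 - -3.2451
= 1.3721


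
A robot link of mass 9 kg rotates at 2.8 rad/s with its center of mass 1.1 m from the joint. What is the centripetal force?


F = m * omega^2 * r
= 9 * 2.8^2 * 1.1
= 9 * 7.84 * 1.1
= 77.616 N


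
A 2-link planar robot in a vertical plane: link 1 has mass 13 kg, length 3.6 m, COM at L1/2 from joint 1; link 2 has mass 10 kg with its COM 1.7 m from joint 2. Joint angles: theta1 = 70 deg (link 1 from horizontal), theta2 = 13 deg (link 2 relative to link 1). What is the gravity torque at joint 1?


Horizontal distance from joint 1 to link-1 COM:
  x_c1 = (L1/2)*cos(t1) = 1.8 * 0.342 = 0.6156 m
Horizontal distance from joint 1 to link-2 COM:
  x_c2 = L1*cos(t1) + Lc2*cos(t1+t2)
       = 3.6*0.342 + 1.7*0.1219 = 1.4385 m
tau1 = m1*g*x_c1 + m2*g*x_c2
     = 13*9.81*0.6156 + 10*9.81*1.4385
     = 78.5121 + 141.112
     = 219.6241 Nm
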